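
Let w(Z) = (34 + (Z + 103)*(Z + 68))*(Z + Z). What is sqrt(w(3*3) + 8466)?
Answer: sqrt(164310) ≈ 405.35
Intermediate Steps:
w(Z) = 2*Z*(34 + (68 + Z)*(103 + Z)) (w(Z) = (34 + (103 + Z)*(68 + Z))*(2*Z) = (34 + (68 + Z)*(103 + Z))*(2*Z) = 2*Z*(34 + (68 + Z)*(103 + Z)))
sqrt(w(3*3) + 8466) = sqrt(2*(3*3)*(7038 + (3*3)**2 + 171*(3*3)) + 8466) = sqrt(2*9*(7038 + 9**2 + 171*9) + 8466) = sqrt(2*9*(7038 + 81 + 1539) + 8466) = sqrt(2*9*8658 + 8466) = sqrt(155844 + 8466) = sqrt(164310)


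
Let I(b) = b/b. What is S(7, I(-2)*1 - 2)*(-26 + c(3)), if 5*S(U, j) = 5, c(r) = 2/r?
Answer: -76/3 ≈ -25.333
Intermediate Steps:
I(b) = 1
S(U, j) = 1 (S(U, j) = (⅕)*5 = 1)
S(7, I(-2)*1 - 2)*(-26 + c(3)) = 1*(-26 + 2/3) = 1*(-26 + 2*(⅓)) = 1*(-26 + ⅔) = 1*(-76/3) = -76/3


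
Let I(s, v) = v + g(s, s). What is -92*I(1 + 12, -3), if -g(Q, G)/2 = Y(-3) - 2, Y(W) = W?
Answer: -644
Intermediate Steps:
g(Q, G) = 10 (g(Q, G) = -2*(-3 - 2) = -2*(-5) = 10)
I(s, v) = 10 + v (I(s, v) = v + 10 = 10 + v)
-92*I(1 + 12, -3) = -92*(10 - 3) = -92*7 = -644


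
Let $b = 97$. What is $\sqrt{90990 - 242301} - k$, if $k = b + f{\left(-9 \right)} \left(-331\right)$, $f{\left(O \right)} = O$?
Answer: $-3076 + i \sqrt{151311} \approx -3076.0 + 388.99 i$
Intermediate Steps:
$k = 3076$ ($k = 97 - -2979 = 97 + 2979 = 3076$)
$\sqrt{90990 - 242301} - k = \sqrt{90990 - 242301} - 3076 = \sqrt{-151311} - 3076 = i \sqrt{151311} - 3076 = -3076 + i \sqrt{151311}$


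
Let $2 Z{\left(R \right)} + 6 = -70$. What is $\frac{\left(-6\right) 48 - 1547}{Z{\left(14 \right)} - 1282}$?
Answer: $\frac{367}{264} \approx 1.3902$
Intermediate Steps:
$Z{\left(R \right)} = -38$ ($Z{\left(R \right)} = -3 + \frac{1}{2} \left(-70\right) = -3 - 35 = -38$)
$\frac{\left(-6\right) 48 - 1547}{Z{\left(14 \right)} - 1282} = \frac{\left(-6\right) 48 - 1547}{-38 - 1282} = \frac{-288 - 1547}{-1320} = \left(-1835\right) \left(- \frac{1}{1320}\right) = \frac{367}{264}$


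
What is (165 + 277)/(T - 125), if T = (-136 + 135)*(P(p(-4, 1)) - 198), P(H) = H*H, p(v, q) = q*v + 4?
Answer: 442/73 ≈ 6.0548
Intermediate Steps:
p(v, q) = 4 + q*v
P(H) = H**2
T = 198 (T = (-136 + 135)*((4 + 1*(-4))**2 - 198) = -((4 - 4)**2 - 198) = -(0**2 - 198) = -(0 - 198) = -1*(-198) = 198)
(165 + 277)/(T - 125) = (165 + 277)/(198 - 125) = 442/73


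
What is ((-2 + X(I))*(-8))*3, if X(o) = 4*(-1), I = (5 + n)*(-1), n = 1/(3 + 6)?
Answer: 144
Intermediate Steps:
n = 1/9 ≈ 0.11111
I = -46/9 (I = (5 + 1/9)*(-1) = (46/9)*(-1) = -46/9 ≈ -5.1111)
X(o) = -4
((-2 + X(I))*(-8))*3 = ((-2 - 4)*(-8))*3 = -6*(-8)*3 = 48*3 = 144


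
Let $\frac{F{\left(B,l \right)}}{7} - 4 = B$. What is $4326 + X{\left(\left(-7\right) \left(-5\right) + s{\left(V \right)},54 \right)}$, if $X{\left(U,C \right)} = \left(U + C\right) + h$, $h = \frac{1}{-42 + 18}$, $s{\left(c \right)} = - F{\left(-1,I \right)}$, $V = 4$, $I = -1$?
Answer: $\frac{105455}{24} \approx 4394.0$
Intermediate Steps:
$F{\left(B,l \right)} = 28 + 7 B$
$s{\left(c \right)} = -21$ ($s{\left(c \right)} = - (28 + 7 \left(-1\right)) = - (28 - 7) = \left(-1\right) 21 = -21$)
$h = - \frac{1}{24}$ ($h = \frac{1}{-24} = - \frac{1}{24} \approx -0.041667$)
$X{\left(U,C \right)} = - \frac{1}{24} + C + U$ ($X{\left(U,C \right)} = \left(U + C\right) - \frac{1}{24} = \left(C + U\right) - \frac{1}{24} = - \frac{1}{24} + C + U$)
$4326 + X{\left(\left(-7\right) \left(-5\right) + s{\left(V \right)},54 \right)} = 4326 - - \frac{1631}{24} = 4326 + \left(- \frac{1}{24} + 54 + \left(35 - 21\right)\right) = 4326 + \left(- \frac{1}{24} + 54 + 14\right) = 4326 + \frac{1631}{24} = \frac{105455}{24}$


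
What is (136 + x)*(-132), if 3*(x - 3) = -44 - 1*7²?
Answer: -14256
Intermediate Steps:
x = -28 (x = 3 + (-44 - 1*7²)/3 = 3 + (-44 - 1*49)/3 = 3 + (-44 - 49)/3 = 3 + (⅓)*(-93) = 3 - 31 = -28)
(136 + x)*(-132) = (136 - 28)*(-132) = 108*(-132) = -14256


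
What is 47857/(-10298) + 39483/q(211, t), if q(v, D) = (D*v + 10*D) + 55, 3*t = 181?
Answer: -9242585/5442493 ≈ -1.6982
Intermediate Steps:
t = 181/3 (t = (⅓)*181 = 181/3 ≈ 60.333)
q(v, D) = 55 + 10*D + D*v (q(v, D) = (10*D + D*v) + 55 = 55 + 10*D + D*v)
47857/(-10298) + 39483/q(211, t) = 47857/(-10298) + 39483/(55 + 10*(181/3) + (181/3)*211) = 47857*(-1/10298) + 39483/(55 + 1810/3 + 38191/3) = -47857/10298 + 39483/(40166/3) = -47857/10298 + 39483*(3/40166) = -47857/10298 + 118449/40166 = -9242585/5442493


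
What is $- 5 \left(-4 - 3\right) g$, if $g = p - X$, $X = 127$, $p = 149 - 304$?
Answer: $-9870$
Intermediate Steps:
$p = -155$ ($p = 149 - 304 = -155$)
$g = -282$ ($g = -155 - 127 = -282$)
$- 5 \left(-4 - 3\right) g = - 5 \left(-4 - 3\right) \left(-282\right) = \left(-5\right) \left(-7\right) \left(-282\right) = 35 \left(-282\right) = -9870$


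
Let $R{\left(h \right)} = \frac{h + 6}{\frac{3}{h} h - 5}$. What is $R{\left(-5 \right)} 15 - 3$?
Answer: $- \frac{21}{2} \approx -10.5$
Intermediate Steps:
$R{\left(h \right)} = -3 - \frac{h}{2}$ ($R{\left(h \right)} = \frac{6 + h}{3 - 5} = \frac{6 + h}{-2} = \left(6 + h\right) \left(- \frac{1}{2}\right) = -3 - \frac{h}{2}$)
$R{\left(-5 \right)} 15 - 3 = \left(-3 - - \frac{5}{2}\right) 15 - 3 = \left(-3 + \frac{5}{2}\right) 15 - 3 = \left(- \frac{1}{2}\right) 15 - 3 = - \frac{15}{2} - 3 = - \frac{21}{2}$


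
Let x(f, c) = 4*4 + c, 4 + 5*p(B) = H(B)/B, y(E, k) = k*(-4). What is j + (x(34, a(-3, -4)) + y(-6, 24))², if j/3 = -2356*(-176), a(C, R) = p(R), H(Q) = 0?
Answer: 31262416/25 ≈ 1.2505e+6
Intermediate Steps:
y(E, k) = -4*k
p(B) = -⅘ (p(B) = -⅘ + (0/B)/5 = -⅘ + (⅕)*0 = -⅘ + 0 = -⅘)
a(C, R) = -⅘
x(f, c) = 16 + c
j = 1243968 (j = 3*(-2356*(-176)) = 3*414656 = 1243968)
j + (x(34, a(-3, -4)) + y(-6, 24))² = 1243968 + ((16 - ⅘) - 4*24)² = 1243968 + (76/5 - 96)² = 1243968 + (-404/5)² = 1243968 + 163216/25 = 31262416/25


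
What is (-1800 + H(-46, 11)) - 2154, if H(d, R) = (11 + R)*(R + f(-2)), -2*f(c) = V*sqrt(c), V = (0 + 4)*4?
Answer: -3712 - 176*I*sqrt(2) ≈ -3712.0 - 248.9*I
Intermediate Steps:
V = 16 (V = 4*4 = 16)
f(c) = -8*sqrt(c)
H(d, R) = (11 + R)*(R - 8*I*sqrt(2))
(-1800 + H(-46, 11)) - 2154 = (-1800 + (11**2 + 11*11 - 88*I*sqrt(2) - 8*I*11*sqrt(2))) - 2154 = (-1800 + (121 + 121 - 88*I*sqrt(2) - 88*I*sqrt(2))) - 2154 = (-1800 + (242 - 176*I*sqrt(2))) - 2154 = (-1558 - 176*I*sqrt(2)) - 2154 = -3712 - 176*I*sqrt(2)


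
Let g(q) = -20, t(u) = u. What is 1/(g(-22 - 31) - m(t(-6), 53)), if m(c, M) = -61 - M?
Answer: 1/94 ≈ 0.010638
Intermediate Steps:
1/(g(-22 - 31) - m(t(-6), 53)) = 1/(-20 - (-61 - 1*53)) = 1/(-20 - (-61 - 53)) = 1/(-20 - 1*(-114)) = 1/(-20 + 114) = 1/94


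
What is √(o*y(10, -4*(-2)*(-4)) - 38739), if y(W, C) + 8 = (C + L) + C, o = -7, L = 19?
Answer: 4*I*√2398 ≈ 195.88*I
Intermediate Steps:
y(W, C) = 11 + 2*C (y(W, C) = -8 + ((C + 19) + C) = -8 + ((19 + C) + C) = -8 + (19 + 2*C) = 11 + 2*C)
√(o*y(10, -4*(-2)*(-4)) - 38739) = √(-7*(11 + 2*(-4*(-2)*(-4))) - 38739) = √(-7*(11 + 2*(8*(-4))) - 38739) = √(-7*(11 + 2*(-32)) - 38739) = √(-7*(11 - 64) - 38739) = √(-7*(-53) - 38739) = √(371 - 38739) = √(-38368) = 4*I*√2398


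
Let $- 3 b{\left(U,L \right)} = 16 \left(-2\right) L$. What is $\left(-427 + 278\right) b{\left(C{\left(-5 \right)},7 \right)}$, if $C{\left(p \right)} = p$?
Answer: $- \frac{33376}{3} \approx -11125.0$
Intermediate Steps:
$b{\left(U,L \right)} = \frac{32 L}{3}$ ($b{\left(U,L \right)} = - \frac{16 \left(-2\right) L}{3} = - \frac{\left(-32\right) L}{3} = \frac{32 L}{3}$)
$\left(-427 + 278\right) b{\left(C{\left(-5 \right)},7 \right)} = \left(-427 + 278\right) \frac{32}{3} \cdot 7 = \left(-149\right) \frac{224}{3} = - \frac{33376}{3}$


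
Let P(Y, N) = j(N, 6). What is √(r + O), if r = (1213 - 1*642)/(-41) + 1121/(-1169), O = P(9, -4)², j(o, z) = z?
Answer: 4*√3031461321/47929 ≈ 4.5950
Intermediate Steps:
P(Y, N) = 6
O = 36 (O = 6² = 36)
r = -713460/47929 (r = (1213 - 642)*(-1/41) + 1121*(-1/1169) = 571*(-1/41) - 1121/1169 = -571/41 - 1121/1169 = -713460/47929 ≈ -14.886)
√(r + O) = √(-713460/47929 + 36) = √(1011984/47929) = 4*√3031461321/47929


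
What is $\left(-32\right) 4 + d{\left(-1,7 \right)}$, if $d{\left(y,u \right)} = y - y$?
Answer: $-128$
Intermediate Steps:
$d{\left(y,u \right)} = 0$
$\left(-32\right) 4 + d{\left(-1,7 \right)} = \left(-32\right) 4 + 0 = -128 + 0 = -128$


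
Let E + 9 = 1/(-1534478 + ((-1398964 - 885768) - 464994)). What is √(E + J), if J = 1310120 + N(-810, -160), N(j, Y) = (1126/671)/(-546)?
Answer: 3*√276714037769894665465033509/43599630074 ≈ 1144.6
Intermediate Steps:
N(j, Y) = -563/183183 (N(j, Y) = (1126*(1/671))*(-1/546) = (1126/671)*(-1/546) = -563/183183)
E = -38557837/4284204 (E = -9 + 1/(-1534478 + ((-1398964 - 885768) - 464994)) = -9 + 1/(-1534478 + (-2284732 - 464994)) = -9 + 1/(-1534478 - 2749726) = -9 + 1/(-4284204) = -9 - 1/4284204 = -38557837/4284204 ≈ -9.0000)
J = 239991711397/183183 (J = 1310120 - 563/183183 = 239991711397/183183 ≈ 1.3101e+6)
√(E + J) = √(-38557837/4284204 + 239991711397/183183) = √(114240709643735313/87199260148) = 3*√276714037769894665465033509/43599630074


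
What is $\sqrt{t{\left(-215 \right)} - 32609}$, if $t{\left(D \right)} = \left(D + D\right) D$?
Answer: $3 \sqrt{6649} \approx 244.62$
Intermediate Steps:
$t{\left(D \right)} = 2 D^{2}$ ($t{\left(D \right)} = 2 D D = 2 D^{2}$)
$\sqrt{t{\left(-215 \right)} - 32609} = \sqrt{2 \left(-215\right)^{2} - 32609} = \sqrt{2 \cdot 46225 - 32609} = \sqrt{92450 - 32609} = \sqrt{59841} = 3 \sqrt{6649}$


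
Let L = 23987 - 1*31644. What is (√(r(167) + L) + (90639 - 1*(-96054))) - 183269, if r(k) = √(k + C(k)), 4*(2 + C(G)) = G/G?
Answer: 3424 + √(-30628 + 2*√661)/2 ≈ 3424.0 + 87.431*I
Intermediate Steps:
C(G) = -7/4 (C(G) = -2 + (G/G)/4 = -2 + (¼)*1 = -2 + ¼ = -7/4)
L = -7657 (L = 23987 - 31644 = -7657)
r(k) = √(-7/4 + k) (r(k) = √(k - 7/4) = √(-7/4 + k))
(√(r(167) + L) + (90639 - 1*(-96054))) - 183269 = (√(√(-7 + 4*167)/2 - 7657) + (90639 - 1*(-96054))) - 183269 = (√(√(-7 + 668)/2 - 7657) + (90639 + 96054)) - 183269 = (√(√661/2 - 7657) + 186693) - 183269 = (√(-7657 + √661/2) + 186693) - 183269 = (186693 + √(-7657 + √661/2)) - 183269 = 3424 + √(-7657 + √661/2)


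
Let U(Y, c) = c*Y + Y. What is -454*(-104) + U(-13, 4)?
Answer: 47151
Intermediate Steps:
U(Y, c) = Y + Y*c (U(Y, c) = Y*c + Y = Y + Y*c)
-454*(-104) + U(-13, 4) = -454*(-104) - 13*(1 + 4) = 47216 - 13*5 = 47216 - 65 = 47151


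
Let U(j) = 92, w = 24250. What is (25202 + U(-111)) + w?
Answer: 49544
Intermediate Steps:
(25202 + U(-111)) + w = (25202 + 92) + 24250 = 25294 + 24250 = 49544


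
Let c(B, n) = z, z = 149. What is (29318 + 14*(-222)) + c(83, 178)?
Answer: 26359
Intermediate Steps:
c(B, n) = 149
(29318 + 14*(-222)) + c(83, 178) = (29318 + 14*(-222)) + 149 = (29318 - 3108) + 149 = 26210 + 149 = 26359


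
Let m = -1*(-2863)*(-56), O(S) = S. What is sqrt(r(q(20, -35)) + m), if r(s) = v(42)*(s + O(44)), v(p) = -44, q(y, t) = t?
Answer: 2*I*sqrt(40181) ≈ 400.9*I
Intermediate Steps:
m = -160328 (m = 2863*(-56) = -160328)
r(s) = -1936 - 44*s (r(s) = -44*(s + 44) = -44*(44 + s) = -1936 - 44*s)
sqrt(r(q(20, -35)) + m) = sqrt((-1936 - 44*(-35)) - 160328) = sqrt((-1936 + 1540) - 160328) = sqrt(-396 - 160328) = sqrt(-160724) = 2*I*sqrt(40181)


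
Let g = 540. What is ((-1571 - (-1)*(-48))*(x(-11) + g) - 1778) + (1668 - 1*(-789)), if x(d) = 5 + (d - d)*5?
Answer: -881676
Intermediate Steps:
x(d) = 5 (x(d) = 5 + 0*5 = 5 + 0 = 5)
((-1571 - (-1)*(-48))*(x(-11) + g) - 1778) + (1668 - 1*(-789)) = ((-1571 - (-1)*(-48))*(5 + 540) - 1778) + (1668 - 1*(-789)) = ((-1571 - 1*48)*545 - 1778) + (1668 + 789) = ((-1571 - 48)*545 - 1778) + 2457 = (-1619*545 - 1778) + 2457 = (-882355 - 1778) + 2457 = -884133 + 2457 = -881676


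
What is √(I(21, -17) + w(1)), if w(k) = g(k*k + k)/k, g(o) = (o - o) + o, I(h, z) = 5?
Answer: √7 ≈ 2.6458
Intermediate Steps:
g(o) = o (g(o) = 0 + o = o)
w(k) = (k + k²)/k (w(k) = (k*k + k)/k = (k² + k)/k = (k + k²)/k)
√(I(21, -17) + w(1)) = √(5 + (1 + 1)) = √(5 + 2) = √7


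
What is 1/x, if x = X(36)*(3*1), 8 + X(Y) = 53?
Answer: 1/135 ≈ 0.0074074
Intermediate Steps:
X(Y) = 45 (X(Y) = -8 + 53 = 45)
x = 135 (x = 45*(3*1) = 45*3 = 135)
1/x = 1/135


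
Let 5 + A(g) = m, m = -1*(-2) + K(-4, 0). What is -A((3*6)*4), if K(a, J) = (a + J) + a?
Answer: 11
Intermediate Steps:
K(a, J) = J + 2*a (K(a, J) = (J + a) + a = J + 2*a)
m = -6 (m = -1*(-2) + (0 + 2*(-4)) = 2 + (0 - 8) = 2 - 8 = -6)
A(g) = -11 (A(g) = -5 - 6 = -11)
-A((3*6)*4) = -1*(-11) = 11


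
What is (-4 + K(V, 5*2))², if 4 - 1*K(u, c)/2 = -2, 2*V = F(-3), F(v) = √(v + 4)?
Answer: 64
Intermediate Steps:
F(v) = √(4 + v)
V = ½ (V = √(4 - 3)/2 = √1/2 = (½)*1 = ½ ≈ 0.50000)
K(u, c) = 12 (K(u, c) = 8 - 2*(-2) = 8 + 4 = 12)
(-4 + K(V, 5*2))² = (-4 + 12)² = 8² = 64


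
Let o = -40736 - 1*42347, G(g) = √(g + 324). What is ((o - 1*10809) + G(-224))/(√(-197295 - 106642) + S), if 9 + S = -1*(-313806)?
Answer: -14729944977/49234430573 + 46941*I*√303937/49234430573 ≈ -0.29918 + 0.00052562*I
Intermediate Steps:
G(g) = √(324 + g)
o = -83083 (o = -40736 - 42347 = -83083)
S = 313797 (S = -9 - 1*(-313806) = -9 + 313806 = 313797)
((o - 1*10809) + G(-224))/(√(-197295 - 106642) + S) = ((-83083 - 1*10809) + √(324 - 224))/(√(-197295 - 106642) + 313797) = ((-83083 - 10809) + √100)/(√(-303937) + 313797) = (-93892 + 10)/(I*√303937 + 313797) = -93882/(313797 + I*√303937)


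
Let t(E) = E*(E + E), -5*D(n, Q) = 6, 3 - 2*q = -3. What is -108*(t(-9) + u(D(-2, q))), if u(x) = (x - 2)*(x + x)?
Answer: -458136/25 ≈ -18325.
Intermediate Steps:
q = 3 (q = 3/2 - ½*(-3) = 3/2 + 3/2 = 3)
D(n, Q) = -6/5 (D(n, Q) = -⅕*6 = -6/5)
u(x) = 2*x*(-2 + x) (u(x) = (-2 + x)*(2*x) = 2*x*(-2 + x))
t(E) = 2*E² (t(E) = E*(2*E) = 2*E²)
-108*(t(-9) + u(D(-2, q))) = -108*(2*(-9)² + 2*(-6/5)*(-2 - 6/5)) = -108*(2*81 + 2*(-6/5)*(-16/5)) = -108*(162 + 192/25) = -108*4242/25 = -458136/25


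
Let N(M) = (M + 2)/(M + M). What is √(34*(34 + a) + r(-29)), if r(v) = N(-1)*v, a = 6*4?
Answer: √7946/2 ≈ 44.570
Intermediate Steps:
a = 24
N(M) = (2 + M)/(2*M) (N(M) = (2 + M)/((2*M)) = (2 + M)*(1/(2*M)) = (2 + M)/(2*M))
r(v) = -v/2 (r(v) = ((½)*(2 - 1)/(-1))*v = ((½)*(-1)*1)*v = -v/2)
√(34*(34 + a) + r(-29)) = √(34*(34 + 24) - ½*(-29)) = √(34*58 + 29/2) = √(1972 + 29/2) = √(3973/2) = √7946/2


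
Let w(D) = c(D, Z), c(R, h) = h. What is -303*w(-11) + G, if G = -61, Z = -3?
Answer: 848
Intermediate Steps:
w(D) = -3
-303*w(-11) + G = -303*(-3) - 61 = 909 - 61 = 848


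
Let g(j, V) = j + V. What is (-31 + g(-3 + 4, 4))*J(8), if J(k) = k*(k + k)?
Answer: -3328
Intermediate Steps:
J(k) = 2*k**2 (J(k) = k*(2*k) = 2*k**2)
g(j, V) = V + j
(-31 + g(-3 + 4, 4))*J(8) = (-31 + (4 + (-3 + 4)))*(2*8**2) = (-31 + (4 + 1))*(2*64) = (-31 + 5)*128 = -26*128 = -3328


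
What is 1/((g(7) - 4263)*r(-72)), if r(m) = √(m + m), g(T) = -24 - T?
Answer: I/51528 ≈ 1.9407e-5*I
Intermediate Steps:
r(m) = √2*√m (r(m) = √(2*m) = √2*√m)
1/((g(7) - 4263)*r(-72)) = 1/(((-24 - 1*7) - 4263)*((√2*√(-72)))) = 1/(((-24 - 7) - 4263)*((√2*(6*I*√2)))) = 1/((-31 - 4263)*((12*I))) = (-I/12)/(-4294) = -(-1)*I/51528 = I/51528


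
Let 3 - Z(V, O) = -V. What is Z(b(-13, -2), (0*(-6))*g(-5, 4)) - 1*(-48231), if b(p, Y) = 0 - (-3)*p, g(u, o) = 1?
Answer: 48195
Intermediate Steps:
b(p, Y) = 3*p (b(p, Y) = 0 + 3*p = 3*p)
Z(V, O) = 3 + V (Z(V, O) = 3 - (-1)*V = 3 + V)
Z(b(-13, -2), (0*(-6))*g(-5, 4)) - 1*(-48231) = (3 + 3*(-13)) - 1*(-48231) = (3 - 39) + 48231 = -36 + 48231 = 48195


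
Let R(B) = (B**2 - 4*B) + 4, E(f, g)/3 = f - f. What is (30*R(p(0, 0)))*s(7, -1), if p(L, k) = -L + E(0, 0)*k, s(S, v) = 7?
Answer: 840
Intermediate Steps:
E(f, g) = 0 (E(f, g) = 3*(f - f) = 3*0 = 0)
p(L, k) = -L (p(L, k) = -L + 0*k = -L + 0 = -L)
R(B) = 4 + B**2 - 4*B
(30*R(p(0, 0)))*s(7, -1) = (30*(4 + (-1*0)**2 - (-4)*0))*7 = (30*(4 + 0**2 - 4*0))*7 = (30*(4 + 0 + 0))*7 = (30*4)*7 = 120*7 = 840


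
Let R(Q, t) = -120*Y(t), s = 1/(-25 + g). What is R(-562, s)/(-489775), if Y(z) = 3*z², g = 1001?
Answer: 9/11663697760 ≈ 7.7162e-10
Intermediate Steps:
s = 1/976 (s = 1/(-25 + 1001) = 1/976 ≈ 0.0010246)
R(Q, t) = -360*t²
R(-562, s)/(-489775) = -360*(1/976)²/(-489775) = -360*1/952576*(-1/489775) = -45/119072*(-1/489775) = 9/11663697760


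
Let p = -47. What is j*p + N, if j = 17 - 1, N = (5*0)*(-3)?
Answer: -752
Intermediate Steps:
N = 0 (N = 0*(-3) = 0)
j = 16
j*p + N = 16*(-47) + 0 = -752 + 0 = -752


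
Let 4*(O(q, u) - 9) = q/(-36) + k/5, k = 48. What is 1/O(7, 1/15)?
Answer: 720/8173 ≈ 0.088095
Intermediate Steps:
O(q, u) = 57/5 - q/144 (O(q, u) = 9 + (q/(-36) + 48/5)/4 = 9 + (q*(-1/36) + 48*(⅕))/4 = 9 + (-q/36 + 48/5)/4 = 9 + (48/5 - q/36)/4 = 9 + (12/5 - q/144) = 57/5 - q/144)
1/O(7, 1/15) = 1/(57/5 - 1/144*7) = 1/(57/5 - 7/144) = 1/(8173/720) = 720/8173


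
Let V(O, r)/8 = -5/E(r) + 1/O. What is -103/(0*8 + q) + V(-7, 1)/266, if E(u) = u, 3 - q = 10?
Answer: 13555/931 ≈ 14.560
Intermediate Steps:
q = -7 (q = 3 - 1*10 = 3 - 10 = -7)
V(O, r) = -40/r + 8/O (V(O, r) = 8*(-5/r + 1/O) = 8*(1/O - 5/r) = -40/r + 8/O)
-103/(0*8 + q) + V(-7, 1)/266 = -103/(0*8 - 7) + (-40/1 + 8/(-7))/266 = -103/(0 - 7) + (-40*1 + 8*(-⅐))*(1/266) = -103/(-7) + (-40 - 8/7)*(1/266) = -103*(-⅐) - 288/7*1/266 = 103/7 - 144/931 = 13555/931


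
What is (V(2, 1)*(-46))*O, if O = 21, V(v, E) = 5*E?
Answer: -4830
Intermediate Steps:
(V(2, 1)*(-46))*O = ((5*1)*(-46))*21 = (5*(-46))*21 = -230*21 = -4830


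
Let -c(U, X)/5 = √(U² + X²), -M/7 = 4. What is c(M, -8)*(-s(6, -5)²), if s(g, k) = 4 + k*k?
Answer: 16820*√53 ≈ 1.2245e+5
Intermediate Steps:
s(g, k) = 4 + k²
M = -28 (M = -7*4 = -28)
c(U, X) = -5*√(U² + X²)
c(M, -8)*(-s(6, -5)²) = (-5*√((-28)² + (-8)²))*(-(4 + (-5)²)²) = (-5*√(784 + 64))*(-(4 + 25)²) = (-20*√53)*(-1*29²) = (-20*√53)*(-1*841) = -20*√53*(-841) = 16820*√53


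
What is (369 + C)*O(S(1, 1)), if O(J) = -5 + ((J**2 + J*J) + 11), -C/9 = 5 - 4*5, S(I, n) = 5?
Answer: 28224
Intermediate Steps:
C = 135 (C = -9*(5 - 4*5) = -9*(5 - 20) = -9*(-15) = 135)
O(J) = 6 + 2*J**2 (O(J) = -5 + ((J**2 + J**2) + 11) = -5 + (2*J**2 + 11) = -5 + (11 + 2*J**2) = 6 + 2*J**2)
(369 + C)*O(S(1, 1)) = (369 + 135)*(6 + 2*5**2) = 504*(6 + 2*25) = 504*(6 + 50) = 504*56 = 28224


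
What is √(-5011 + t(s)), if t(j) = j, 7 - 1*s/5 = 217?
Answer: I*√6061 ≈ 77.852*I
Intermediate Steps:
s = -1050 (s = 35 - 5*217 = 35 - 1085 = -1050)
√(-5011 + t(s)) = √(-5011 - 1050) = √(-6061) = I*√6061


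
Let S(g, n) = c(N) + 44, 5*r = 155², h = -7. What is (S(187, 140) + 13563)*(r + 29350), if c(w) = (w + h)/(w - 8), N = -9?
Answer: 7901246925/17 ≈ 4.6478e+8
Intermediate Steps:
r = 4805 (r = (⅕)*155² = (⅕)*24025 = 4805)
c(w) = (-7 + w)/(-8 + w) (c(w) = (w - 7)/(w - 8) = (-7 + w)/(-8 + w))
S(g, n) = 764/17 (S(g, n) = (-7 - 9)/(-8 - 9) + 44 = -16/(-17) + 44 = -1/17*(-16) + 44 = 16/17 + 44 = 764/17)
(S(187, 140) + 13563)*(r + 29350) = (764/17 + 13563)*(4805 + 29350) = (231335/17)*34155 = 7901246925/17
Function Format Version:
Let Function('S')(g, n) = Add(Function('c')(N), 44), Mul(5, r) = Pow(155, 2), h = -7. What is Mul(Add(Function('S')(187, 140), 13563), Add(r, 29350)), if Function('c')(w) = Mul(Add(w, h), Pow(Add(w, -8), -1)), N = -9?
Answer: Rational(7901246925, 17) ≈ 4.6478e+8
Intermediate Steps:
r = 4805 (r = Mul(Rational(1, 5), Pow(155, 2)) = Mul(Rational(1, 5), 24025) = 4805)
Function('c')(w) = Mul(Pow(Add(-8, w), -1), Add(-7, w)) (Function('c')(w) = Mul(Add(w, -7), Pow(Add(w, -8), -1)) = Mul(Add(-7, w), Pow(Add(-8, w), -1)) = Mul(Pow(Add(-8, w), -1), Add(-7, w)))
Function('S')(g, n) = Rational(764, 17) (Function('S')(g, n) = Add(Mul(Pow(Add(-8, -9), -1), Add(-7, -9)), 44) = Add(Mul(Pow(-17, -1), -16), 44) = Add(Mul(Rational(-1, 17), -16), 44) = Add(Rational(16, 17), 44) = Rational(764, 17))
Mul(Add(Function('S')(187, 140), 13563), Add(r, 29350)) = Mul(Add(Rational(764, 17), 13563), Add(4805, 29350)) = Mul(Rational(231335, 17), 34155) = Rational(7901246925, 17)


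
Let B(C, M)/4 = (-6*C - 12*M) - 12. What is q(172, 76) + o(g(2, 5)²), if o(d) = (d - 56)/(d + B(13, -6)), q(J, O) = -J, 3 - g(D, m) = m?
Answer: -2911/17 ≈ -171.24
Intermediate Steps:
g(D, m) = 3 - m
B(C, M) = -48 - 48*M - 24*C (B(C, M) = 4*((-6*C - 12*M) - 12) = 4*((-12*M - 6*C) - 12) = 4*(-12 - 12*M - 6*C) = -48 - 48*M - 24*C)
o(d) = (-56 + d)/(-72 + d) (o(d) = (d - 56)/(d + (-48 - 48*(-6) - 24*13)) = (-56 + d)/(d + (-48 + 288 - 312)) = (-56 + d)/(d - 72) = (-56 + d)/(-72 + d))
q(172, 76) + o(g(2, 5)²) = -1*172 + (-56 + (3 - 1*5)²)/(-72 + (3 - 1*5)²) = -172 + (-56 + (3 - 5)²)/(-72 + (3 - 5)²) = -172 + (-56 + (-2)²)/(-72 + (-2)²) = -172 + (-56 + 4)/(-72 + 4) = -172 - 52/(-68) = -172 - 1/68*(-52) = -172 + 13/17 = -2911/17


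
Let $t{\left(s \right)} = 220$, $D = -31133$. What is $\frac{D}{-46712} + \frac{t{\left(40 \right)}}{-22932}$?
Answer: $\frac{175916329}{267799896} \approx 0.65689$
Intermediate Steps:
$\frac{D}{-46712} + \frac{t{\left(40 \right)}}{-22932} = - \frac{31133}{-46712} + \frac{220}{-22932} = \left(-31133\right) \left(- \frac{1}{46712}\right) + 220 \left(- \frac{1}{22932}\right) = \frac{31133}{46712} - \frac{55}{5733} = \frac{175916329}{267799896}$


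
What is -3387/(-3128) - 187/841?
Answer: 2263531/2630648 ≈ 0.86045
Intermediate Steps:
-3387/(-3128) - 187/841 = -3387*(-1/3128) - 187*1/841 = 3387/3128 - 187/841 = 2263531/2630648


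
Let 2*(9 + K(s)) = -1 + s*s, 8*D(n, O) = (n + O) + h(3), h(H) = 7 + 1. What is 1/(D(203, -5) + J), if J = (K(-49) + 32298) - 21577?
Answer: 4/47751 ≈ 8.3768e-5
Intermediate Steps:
h(H) = 8
D(n, O) = 1 + O/8 + n/8 (D(n, O) = ((n + O) + 8)/8 = ((O + n) + 8)/8 = (8 + O + n)/8 = 1 + O/8 + n/8)
K(s) = -19/2 + s²/2 (K(s) = -9 + (-1 + s*s)/2 = -9 + (-1 + s²)/2 = -9 + (-½ + s²/2) = -19/2 + s²/2)
J = 11912 (J = ((-19/2 + (½)*(-49)²) + 32298) - 21577 = ((-19/2 + (½)*2401) + 32298) - 21577 = ((-19/2 + 2401/2) + 32298) - 21577 = (1191 + 32298) - 21577 = 33489 - 21577 = 11912)
1/(D(203, -5) + J) = 1/((1 + (⅛)*(-5) + (⅛)*203) + 11912) = 1/((1 - 5/8 + 203/8) + 11912) = 1/(103/4 + 11912) = 1/(47751/4) = 4/47751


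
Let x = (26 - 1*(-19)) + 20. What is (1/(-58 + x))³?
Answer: 1/343 ≈ 0.0029155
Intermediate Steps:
x = 65 (x = (26 + 19) + 20 = 45 + 20 = 65)
(1/(-58 + x))³ = (1/(-58 + 65))³ = (1/7)³ = (⅐)³ = 1/343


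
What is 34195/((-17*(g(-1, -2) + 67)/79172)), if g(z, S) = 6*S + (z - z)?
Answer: -541457308/187 ≈ -2.8955e+6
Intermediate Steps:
g(z, S) = 6*S (g(z, S) = 6*S + 0 = 6*S)
34195/((-17*(g(-1, -2) + 67)/79172)) = 34195/((-17*(6*(-2) + 67)/79172)) = 34195/((-17*(-12 + 67)*(1/79172))) = 34195/((-17*55*(1/79172))) = 34195/((-935*1/79172)) = 34195/(-935/79172) = 34195*(-79172/935) = -541457308/187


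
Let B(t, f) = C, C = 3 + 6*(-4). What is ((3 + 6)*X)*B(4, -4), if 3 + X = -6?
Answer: 1701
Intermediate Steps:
X = -9 (X = -3 - 6 = -9)
C = -21 (C = 3 - 24 = -21)
B(t, f) = -21
((3 + 6)*X)*B(4, -4) = ((3 + 6)*(-9))*(-21) = (9*(-9))*(-21) = -81*(-21) = 1701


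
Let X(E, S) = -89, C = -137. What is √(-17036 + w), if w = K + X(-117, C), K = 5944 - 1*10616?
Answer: I*√21797 ≈ 147.64*I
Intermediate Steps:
K = -4672 (K = 5944 - 10616 = -4672)
w = -4761 (w = -4672 - 89 = -4761)
√(-17036 + w) = √(-17036 - 4761) = √(-21797) = I*√21797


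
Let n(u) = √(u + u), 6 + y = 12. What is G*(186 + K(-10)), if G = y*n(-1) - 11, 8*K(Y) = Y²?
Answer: -4367/2 + 1191*I*√2 ≈ -2183.5 + 1684.3*I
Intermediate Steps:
K(Y) = Y²/8
y = 6 (y = -6 + 12 = 6)
n(u) = √2*√u (n(u) = √(2*u) = √2*√u)
G = -11 + 6*I*√2 (G = 6*(√2*√(-1)) - 11 = 6*(√2*I) - 11 = 6*(I*√2) - 11 = 6*I*√2 - 11 = -11 + 6*I*√2 ≈ -11.0 + 8.4853*I)
G*(186 + K(-10)) = (-11 + 6*I*√2)*(186 + (⅛)*(-10)²) = (-11 + 6*I*√2)*(186 + (⅛)*100) = (-11 + 6*I*√2)*(186 + 25/2) = (-11 + 6*I*√2)*(397/2) = -4367/2 + 1191*I*√2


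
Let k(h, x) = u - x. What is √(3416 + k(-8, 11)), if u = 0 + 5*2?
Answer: √3415 ≈ 58.438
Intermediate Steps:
u = 10 (u = 0 + 10 = 10)
k(h, x) = 10 - x
√(3416 + k(-8, 11)) = √(3416 + (10 - 1*11)) = √(3416 + (10 - 11)) = √(3416 - 1) = √3415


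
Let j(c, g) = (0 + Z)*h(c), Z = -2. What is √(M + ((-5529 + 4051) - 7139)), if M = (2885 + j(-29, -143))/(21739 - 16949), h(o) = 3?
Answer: 3*I*√21966168810/4790 ≈ 92.825*I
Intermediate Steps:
j(c, g) = -6 (j(c, g) = (0 - 2)*3 = -2*3 = -6)
M = 2879/4790 (M = (2885 - 6)/(21739 - 16949) = 2879/4790 ≈ 0.60104)
√(M + ((-5529 + 4051) - 7139)) = √(2879/4790 + ((-5529 + 4051) - 7139)) = √(2879/4790 + (-1478 - 7139)) = √(2879/4790 - 8617) = √(-41272551/4790) = 3*I*√21966168810/4790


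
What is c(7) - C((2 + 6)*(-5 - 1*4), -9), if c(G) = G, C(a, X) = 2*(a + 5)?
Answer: 141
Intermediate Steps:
C(a, X) = 10 + 2*a (C(a, X) = 2*(5 + a) = 10 + 2*a)
c(7) - C((2 + 6)*(-5 - 1*4), -9) = 7 - (10 + 2*((2 + 6)*(-5 - 1*4))) = 7 - (10 + 2*(8*(-5 - 4))) = 7 - (10 + 2*(8*(-9))) = 7 - (10 + 2*(-72)) = 7 - (10 - 144) = 7 - 1*(-134) = 7 + 134 = 141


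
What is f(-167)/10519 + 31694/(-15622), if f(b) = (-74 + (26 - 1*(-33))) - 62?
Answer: -167296040/82163909 ≈ -2.0361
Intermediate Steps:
f(b) = -77 (f(b) = (-74 + (26 + 33)) - 62 = (-74 + 59) - 62 = -15 - 62 = -77)
f(-167)/10519 + 31694/(-15622) = -77/10519 + 31694/(-15622) = -77*1/10519 + 31694*(-1/15622) = -77/10519 - 15847/7811 = -167296040/82163909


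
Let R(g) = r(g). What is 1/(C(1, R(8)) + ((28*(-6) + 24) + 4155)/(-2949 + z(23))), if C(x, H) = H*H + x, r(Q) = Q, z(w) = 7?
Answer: 2942/187219 ≈ 0.015714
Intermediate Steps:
R(g) = g
C(x, H) = x + H² (C(x, H) = H² + x = x + H²)
1/(C(1, R(8)) + ((28*(-6) + 24) + 4155)/(-2949 + z(23))) = 1/((1 + 8²) + ((28*(-6) + 24) + 4155)/(-2949 + 7)) = 1/((1 + 64) + ((-168 + 24) + 4155)/(-2942)) = 1/(65 + (-144 + 4155)*(-1/2942)) = 1/(65 + 4011*(-1/2942)) = 1/(65 - 4011/2942) = 1/(187219/2942) = 2942/187219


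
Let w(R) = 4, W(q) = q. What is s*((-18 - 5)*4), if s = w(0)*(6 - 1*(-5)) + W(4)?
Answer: -4416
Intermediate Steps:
s = 48 (s = 4*(6 - 1*(-5)) + 4 = 4*(6 + 5) + 4 = 4*11 + 4 = 44 + 4 = 48)
s*((-18 - 5)*4) = 48*((-18 - 5)*4) = 48*(-23*4) = 48*(-92) = -4416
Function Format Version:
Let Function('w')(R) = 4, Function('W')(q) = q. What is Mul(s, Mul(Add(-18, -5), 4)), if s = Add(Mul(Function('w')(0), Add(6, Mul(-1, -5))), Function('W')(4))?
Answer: -4416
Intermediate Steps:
s = 48 (s = Add(Mul(4, Add(6, Mul(-1, -5))), 4) = Add(Mul(4, Add(6, 5)), 4) = Add(Mul(4, 11), 4) = Add(44, 4) = 48)
Mul(s, Mul(Add(-18, -5), 4)) = Mul(48, Mul(Add(-18, -5), 4)) = Mul(48, Mul(-23, 4)) = Mul(48, -92) = -4416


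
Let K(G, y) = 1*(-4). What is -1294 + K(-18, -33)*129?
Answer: -1810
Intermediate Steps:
K(G, y) = -4
-1294 + K(-18, -33)*129 = -1294 - 4*129 = -1294 - 516 = -1810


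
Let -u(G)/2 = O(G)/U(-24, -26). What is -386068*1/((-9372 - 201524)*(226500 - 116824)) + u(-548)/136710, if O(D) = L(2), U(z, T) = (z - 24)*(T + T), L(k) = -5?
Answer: 4208181619/251680029322176 ≈ 1.6720e-5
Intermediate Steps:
U(z, T) = 2*T*(-24 + z) (U(z, T) = (-24 + z)*(2*T) = 2*T*(-24 + z))
O(D) = -5
u(G) = 5/1248 (u(G) = -(-10)/(2*(-26)*(-24 - 24)) = -(-10)/(2*(-26)*(-48)) = -(-10)/2496 = -2*(-5/2496) = 5/1248)
-386068*1/((-9372 - 201524)*(226500 - 116824)) + u(-548)/136710 = -386068*1/((-9372 - 201524)*(226500 - 116824)) + (5/1248)/136710 = -386068/(109676*(-210896)) + (5/1248)*(1/136710) = -386068/(-23130229696) + 1/34122816 = -386068*(-1/23130229696) + 1/34122816 = 96517/5782557424 + 1/34122816 = 4208181619/251680029322176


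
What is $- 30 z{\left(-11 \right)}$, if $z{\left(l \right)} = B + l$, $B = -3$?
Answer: $420$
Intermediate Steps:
$z{\left(l \right)} = -3 + l$
$- 30 z{\left(-11 \right)} = - 30 \left(-3 - 11\right) = \left(-30\right) \left(-14\right) = 420$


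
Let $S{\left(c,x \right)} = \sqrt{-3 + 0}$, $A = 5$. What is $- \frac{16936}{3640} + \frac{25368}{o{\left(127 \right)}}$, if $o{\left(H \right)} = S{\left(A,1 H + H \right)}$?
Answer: $- \frac{2117}{455} - 8456 i \sqrt{3} \approx -4.6527 - 14646.0 i$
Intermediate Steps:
$S{\left(c,x \right)} = i \sqrt{3}$ ($S{\left(c,x \right)} = \sqrt{-3} = i \sqrt{3}$)
$o{\left(H \right)} = i \sqrt{3}$
$- \frac{16936}{3640} + \frac{25368}{o{\left(127 \right)}} = - \frac{16936}{3640} + \frac{25368}{i \sqrt{3}} = \left(-16936\right) \frac{1}{3640} + 25368 \left(- \frac{i \sqrt{3}}{3}\right) = - \frac{2117}{455} - 8456 i \sqrt{3}$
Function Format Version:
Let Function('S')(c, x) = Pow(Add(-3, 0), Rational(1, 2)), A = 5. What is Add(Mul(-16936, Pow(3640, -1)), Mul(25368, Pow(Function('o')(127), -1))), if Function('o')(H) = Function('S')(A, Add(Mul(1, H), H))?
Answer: Add(Rational(-2117, 455), Mul(-8456, I, Pow(3, Rational(1, 2)))) ≈ Add(-4.6527, Mul(-14646., I))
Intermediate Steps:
Function('S')(c, x) = Mul(I, Pow(3, Rational(1, 2))) (Function('S')(c, x) = Pow(-3, Rational(1, 2)) = Mul(I, Pow(3, Rational(1, 2))))
Function('o')(H) = Mul(I, Pow(3, Rational(1, 2)))
Add(Mul(-16936, Pow(3640, -1)), Mul(25368, Pow(Function('o')(127), -1))) = Add(Mul(-16936, Pow(3640, -1)), Mul(25368, Pow(Mul(I, Pow(3, Rational(1, 2))), -1))) = Add(Mul(-16936, Rational(1, 3640)), Mul(25368, Mul(Rational(-1, 3), I, Pow(3, Rational(1, 2))))) = Add(Rational(-2117, 455), Mul(-8456, I, Pow(3, Rational(1, 2))))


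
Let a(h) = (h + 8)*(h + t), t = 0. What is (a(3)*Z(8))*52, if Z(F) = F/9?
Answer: 4576/3 ≈ 1525.3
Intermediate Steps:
a(h) = h*(8 + h) (a(h) = (h + 8)*(h + 0) = (8 + h)*h = h*(8 + h))
Z(F) = F/9 (Z(F) = F*(1/9) = F/9)
(a(3)*Z(8))*52 = ((3*(8 + 3))*((1/9)*8))*52 = ((3*11)*(8/9))*52 = (33*(8/9))*52 = (88/3)*52 = 4576/3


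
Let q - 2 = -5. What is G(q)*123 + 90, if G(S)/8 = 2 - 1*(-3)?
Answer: 5010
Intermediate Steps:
q = -3 (q = 2 - 5 = -3)
G(S) = 40 (G(S) = 8*(2 - 1*(-3)) = 8*(2 + 3) = 8*5 = 40)
G(q)*123 + 90 = 40*123 + 90 = 4920 + 90 = 5010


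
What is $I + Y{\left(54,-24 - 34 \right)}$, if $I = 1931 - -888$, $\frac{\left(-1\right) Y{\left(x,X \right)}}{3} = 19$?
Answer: $2762$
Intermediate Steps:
$Y{\left(x,X \right)} = -57$ ($Y{\left(x,X \right)} = \left(-3\right) 19 = -57$)
$I = 2819$ ($I = 1931 + 888 = 2819$)
$I + Y{\left(54,-24 - 34 \right)} = 2819 - 57 = 2762$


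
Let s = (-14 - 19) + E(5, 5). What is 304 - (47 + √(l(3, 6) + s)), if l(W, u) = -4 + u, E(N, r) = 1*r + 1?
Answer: 257 - 5*I ≈ 257.0 - 5.0*I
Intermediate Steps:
E(N, r) = 1 + r (E(N, r) = r + 1 = 1 + r)
s = -27 (s = (-14 - 19) + (1 + 5) = -33 + 6 = -27)
304 - (47 + √(l(3, 6) + s)) = 304 - (47 + √((-4 + 6) - 27)) = 304 - (47 + √(2 - 27)) = 304 - (47 + √(-25)) = 304 - (47 + 5*I) = 304 + (-47 - 5*I) = 257 - 5*I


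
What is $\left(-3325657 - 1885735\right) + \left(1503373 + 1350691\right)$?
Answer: $-2357328$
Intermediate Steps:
$\left(-3325657 - 1885735\right) + \left(1503373 + 1350691\right) = -5211392 + 2854064 = -2357328$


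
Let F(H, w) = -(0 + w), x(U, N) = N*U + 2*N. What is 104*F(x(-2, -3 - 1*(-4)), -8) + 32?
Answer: 864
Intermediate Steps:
x(U, N) = 2*N + N*U
F(H, w) = -w
104*F(x(-2, -3 - 1*(-4)), -8) + 32 = 104*(-1*(-8)) + 32 = 104*8 + 32 = 832 + 32 = 864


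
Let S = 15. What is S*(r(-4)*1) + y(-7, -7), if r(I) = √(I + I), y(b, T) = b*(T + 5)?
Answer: 14 + 30*I*√2 ≈ 14.0 + 42.426*I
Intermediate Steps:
y(b, T) = b*(5 + T)
r(I) = √2*√I (r(I) = √(2*I) = √2*√I)
S*(r(-4)*1) + y(-7, -7) = 15*((√2*√(-4))*1) - 7*(5 - 7) = 15*((√2*(2*I))*1) - 7*(-2) = 15*((2*I*√2)*1) + 14 = 15*(2*I*√2) + 14 = 30*I*√2 + 14 = 14 + 30*I*√2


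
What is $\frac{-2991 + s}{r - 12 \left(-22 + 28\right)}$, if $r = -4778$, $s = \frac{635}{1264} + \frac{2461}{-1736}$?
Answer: $\frac{820646451}{1330296800} \approx 0.61689$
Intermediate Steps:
$s = - \frac{251043}{274288}$ ($s = 635 \cdot \frac{1}{1264} + 2461 \left(- \frac{1}{1736}\right) = \frac{635}{1264} - \frac{2461}{1736} = - \frac{251043}{274288} \approx -0.91525$)
$\frac{-2991 + s}{r - 12 \left(-22 + 28\right)} = \frac{-2991 - \frac{251043}{274288}}{-4778 - 12 \left(-22 + 28\right)} = - \frac{820646451}{274288 \left(-4778 - 72\right)} = - \frac{820646451}{274288 \left(-4850\right)} = \left(- \frac{820646451}{274288}\right) \left(- \frac{1}{4850}\right) = \frac{820646451}{1330296800}$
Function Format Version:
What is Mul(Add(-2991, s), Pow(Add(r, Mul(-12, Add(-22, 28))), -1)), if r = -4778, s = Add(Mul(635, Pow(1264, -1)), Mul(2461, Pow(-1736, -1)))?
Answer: Rational(820646451, 1330296800) ≈ 0.61689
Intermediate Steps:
s = Rational(-251043, 274288) (s = Add(Mul(635, Rational(1, 1264)), Mul(2461, Rational(-1, 1736))) = Add(Rational(635, 1264), Rational(-2461, 1736)) = Rational(-251043, 274288) ≈ -0.91525)
Mul(Add(-2991, s), Pow(Add(r, Mul(-12, Add(-22, 28))), -1)) = Mul(Add(-2991, Rational(-251043, 274288)), Pow(Add(-4778, Mul(-12, Add(-22, 28))), -1)) = Mul(Rational(-820646451, 274288), Pow(Add(-4778, Mul(-12, 6)), -1)) = Mul(Rational(-820646451, 274288), Pow(Add(-4778, -72), -1)) = Mul(Rational(-820646451, 274288), Pow(-4850, -1)) = Mul(Rational(-820646451, 274288), Rational(-1, 4850)) = Rational(820646451, 1330296800)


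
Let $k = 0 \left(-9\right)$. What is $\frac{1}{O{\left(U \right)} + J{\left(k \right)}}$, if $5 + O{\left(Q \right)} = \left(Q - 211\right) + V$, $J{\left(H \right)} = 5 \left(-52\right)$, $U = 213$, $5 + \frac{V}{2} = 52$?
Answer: $- \frac{1}{169} \approx -0.0059172$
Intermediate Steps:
$V = 94$ ($V = -10 + 2 \cdot 52 = -10 + 104 = 94$)
$k = 0$
$J{\left(H \right)} = -260$
$O{\left(Q \right)} = -122 + Q$ ($O{\left(Q \right)} = -5 + \left(\left(Q - 211\right) + 94\right) = -5 + \left(\left(-211 + Q\right) + 94\right) = -5 + \left(-117 + Q\right) = -122 + Q$)
$\frac{1}{O{\left(U \right)} + J{\left(k \right)}} = \frac{1}{\left(-122 + 213\right) - 260} = \frac{1}{91 - 260} = \frac{1}{-169} = - \frac{1}{169}$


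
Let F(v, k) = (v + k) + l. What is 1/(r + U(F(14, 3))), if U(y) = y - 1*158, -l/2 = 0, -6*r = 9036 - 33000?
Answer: 1/3853 ≈ 0.00025954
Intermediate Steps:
r = 3994 (r = -(9036 - 33000)/6 = -⅙*(-23964) = 3994)
l = 0 (l = -2*0 = 0)
F(v, k) = k + v (F(v, k) = (v + k) + 0 = (k + v) + 0 = k + v)
U(y) = -158 + y (U(y) = y - 158 = -158 + y)
1/(r + U(F(14, 3))) = 1/(3994 + (-158 + (3 + 14))) = 1/(3994 + (-158 + 17)) = 1/(3994 - 141) = 1/3853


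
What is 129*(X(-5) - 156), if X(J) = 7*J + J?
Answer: -25284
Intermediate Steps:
X(J) = 8*J
129*(X(-5) - 156) = 129*(8*(-5) - 156) = 129*(-40 - 156) = 129*(-196) = -25284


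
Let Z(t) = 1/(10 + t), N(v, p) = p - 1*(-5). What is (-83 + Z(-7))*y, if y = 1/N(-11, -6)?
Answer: 248/3 ≈ 82.667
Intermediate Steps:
N(v, p) = 5 + p (N(v, p) = p + 5 = 5 + p)
y = -1 (y = 1/(5 - 6) = 1/(-1) = -1)
(-83 + Z(-7))*y = (-83 + 1/(10 - 7))*(-1) = (-83 + 1/3)*(-1) = (-83 + ⅓)*(-1) = -248/3*(-1) = 248/3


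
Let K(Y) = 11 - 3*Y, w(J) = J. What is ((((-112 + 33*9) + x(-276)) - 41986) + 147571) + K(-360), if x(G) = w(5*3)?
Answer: 106876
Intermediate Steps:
x(G) = 15 (x(G) = 5*3 = 15)
((((-112 + 33*9) + x(-276)) - 41986) + 147571) + K(-360) = ((((-112 + 33*9) + 15) - 41986) + 147571) + (11 - 3*(-360)) = ((((-112 + 297) + 15) - 41986) + 147571) + (11 + 1080) = (((185 + 15) - 41986) + 147571) + 1091 = ((200 - 41986) + 147571) + 1091 = (-41786 + 147571) + 1091 = 105785 + 1091 = 106876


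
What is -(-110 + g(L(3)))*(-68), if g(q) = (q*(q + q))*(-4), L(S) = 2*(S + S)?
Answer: -85816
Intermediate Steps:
L(S) = 4*S (L(S) = 2*(2*S) = 4*S)
g(q) = -8*q² (g(q) = (q*(2*q))*(-4) = (2*q²)*(-4) = -8*q²)
-(-110 + g(L(3)))*(-68) = -(-110 - 8*(4*3)²)*(-68) = -(-110 - 8*12²)*(-68) = -(-110 - 8*144)*(-68) = -(-110 - 1152)*(-68) = -(-1262)*(-68) = -1*85816 = -85816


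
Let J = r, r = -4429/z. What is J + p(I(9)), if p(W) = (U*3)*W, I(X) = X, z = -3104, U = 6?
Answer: 507277/3104 ≈ 163.43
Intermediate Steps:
p(W) = 18*W (p(W) = (6*3)*W = 18*W)
r = 4429/3104 (r = -4429/(-3104) = -4429*(-1/3104) = 4429/3104 ≈ 1.4269)
J = 4429/3104 ≈ 1.4269
J + p(I(9)) = 4429/3104 + 18*9 = 4429/3104 + 162 = 507277/3104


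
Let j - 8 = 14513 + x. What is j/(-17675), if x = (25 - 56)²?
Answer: -15482/17675 ≈ -0.87593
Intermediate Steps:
x = 961 (x = (-31)² = 961)
j = 15482 (j = 8 + (14513 + 961) = 8 + 15474 = 15482)
j/(-17675) = 15482/(-17675) = 15482*(-1/17675) = -15482/17675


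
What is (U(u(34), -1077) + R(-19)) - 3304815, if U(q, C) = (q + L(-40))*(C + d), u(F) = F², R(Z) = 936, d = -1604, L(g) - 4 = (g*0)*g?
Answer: -6413839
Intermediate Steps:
L(g) = 4 (L(g) = 4 + (g*0)*g = 4 + 0*g = 4 + 0 = 4)
U(q, C) = (-1604 + C)*(4 + q) (U(q, C) = (q + 4)*(C - 1604) = (4 + q)*(-1604 + C) = (-1604 + C)*(4 + q))
(U(u(34), -1077) + R(-19)) - 3304815 = ((-6416 - 1604*34² + 4*(-1077) - 1077*34²) + 936) - 3304815 = ((-6416 - 1604*1156 - 4308 - 1077*1156) + 936) - 3304815 = ((-6416 - 1854224 - 4308 - 1245012) + 936) - 3304815 = (-3109960 + 936) - 3304815 = -3109024 - 3304815 = -6413839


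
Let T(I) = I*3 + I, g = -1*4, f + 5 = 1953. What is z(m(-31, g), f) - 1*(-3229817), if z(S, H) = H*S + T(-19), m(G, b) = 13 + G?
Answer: 3194677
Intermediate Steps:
f = 1948 (f = -5 + 1953 = 1948)
g = -4
T(I) = 4*I (T(I) = 3*I + I = 4*I)
z(S, H) = -76 + H*S (z(S, H) = H*S + 4*(-19) = H*S - 76 = -76 + H*S)
z(m(-31, g), f) - 1*(-3229817) = (-76 + 1948*(13 - 31)) - 1*(-3229817) = (-76 + 1948*(-18)) + 3229817 = (-76 - 35064) + 3229817 = -35140 + 3229817 = 3194677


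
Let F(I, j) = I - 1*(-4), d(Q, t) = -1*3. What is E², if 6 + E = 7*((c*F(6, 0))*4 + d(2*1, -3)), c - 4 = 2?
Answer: 2732409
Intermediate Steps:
c = 6 (c = 4 + 2 = 6)
d(Q, t) = -3
F(I, j) = 4 + I (F(I, j) = I + 4 = 4 + I)
E = 1653 (E = -6 + 7*((6*(4 + 6))*4 - 3) = -6 + 7*((6*10)*4 - 3) = -6 + 7*(60*4 - 3) = -6 + 7*(240 - 3) = -6 + 7*237 = -6 + 1659 = 1653)
E² = 1653² = 2732409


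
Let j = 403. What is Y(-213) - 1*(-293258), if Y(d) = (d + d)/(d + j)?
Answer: 27859297/95 ≈ 2.9326e+5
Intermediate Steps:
Y(d) = 2*d/(403 + d) (Y(d) = (d + d)/(d + 403) = (2*d)/(403 + d) = 2*d/(403 + d))
Y(-213) - 1*(-293258) = 2*(-213)/(403 - 213) - 1*(-293258) = 2*(-213)/190 + 293258 = 2*(-213)*(1/190) + 293258 = -213/95 + 293258 = 27859297/95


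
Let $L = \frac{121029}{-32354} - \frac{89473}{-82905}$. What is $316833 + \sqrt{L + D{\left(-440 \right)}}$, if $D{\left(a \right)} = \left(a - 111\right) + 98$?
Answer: $316833 + \frac{i \sqrt{3278383788028594026810}}{2682308370} \approx 3.1683 \cdot 10^{5} + 21.346 i$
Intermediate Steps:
$D{\left(a \right)} = -13 + a$ ($D{\left(a \right)} = \left(-111 + a\right) + 98 = -13 + a$)
$L = - \frac{7139099803}{2682308370}$ ($L = 121029 \left(- \frac{1}{32354}\right) - - \frac{89473}{82905} = - \frac{121029}{32354} + \frac{89473}{82905} = - \frac{7139099803}{2682308370} \approx -2.6616$)
$316833 + \sqrt{L + D{\left(-440 \right)}} = 316833 + \sqrt{- \frac{7139099803}{2682308370} - 453} = 316833 + \sqrt{- \frac{1222224791413}{2682308370}} = 316833 + \frac{i \sqrt{3278383788028594026810}}{2682308370}$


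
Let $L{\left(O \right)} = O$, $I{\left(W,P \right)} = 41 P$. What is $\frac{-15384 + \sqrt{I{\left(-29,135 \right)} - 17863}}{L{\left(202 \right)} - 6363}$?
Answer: $\frac{15384}{6161} - \frac{2 i \sqrt{3082}}{6161} \approx 2.497 - 0.018022 i$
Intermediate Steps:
$\frac{-15384 + \sqrt{I{\left(-29,135 \right)} - 17863}}{L{\left(202 \right)} - 6363} = \frac{-15384 + \sqrt{41 \cdot 135 - 17863}}{202 - 6363} = \frac{-15384 + \sqrt{5535 - 17863}}{-6161} = \left(-15384 + \sqrt{-12328}\right) \left(- \frac{1}{6161}\right) = \left(-15384 + 2 i \sqrt{3082}\right) \left(- \frac{1}{6161}\right) = \frac{15384}{6161} - \frac{2 i \sqrt{3082}}{6161}$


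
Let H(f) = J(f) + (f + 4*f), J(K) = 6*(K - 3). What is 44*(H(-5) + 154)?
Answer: 3564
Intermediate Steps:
J(K) = -18 + 6*K (J(K) = 6*(-3 + K) = -18 + 6*K)
H(f) = -18 + 11*f (H(f) = (-18 + 6*f) + (f + 4*f) = (-18 + 6*f) + 5*f = -18 + 11*f)
44*(H(-5) + 154) = 44*((-18 + 11*(-5)) + 154) = 44*((-18 - 55) + 154) = 44*(-73 + 154) = 44*81 = 3564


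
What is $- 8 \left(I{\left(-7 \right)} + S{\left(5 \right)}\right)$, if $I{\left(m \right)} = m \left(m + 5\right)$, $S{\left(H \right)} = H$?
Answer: $-152$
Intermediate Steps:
$I{\left(m \right)} = m \left(5 + m\right)$
$- 8 \left(I{\left(-7 \right)} + S{\left(5 \right)}\right) = - 8 \left(- 7 \left(5 - 7\right) + 5\right) = - 8 \left(\left(-7\right) \left(-2\right) + 5\right) = - 8 \left(14 + 5\right) = - 8 \cdot 19 = \left(-1\right) 152 = -152$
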